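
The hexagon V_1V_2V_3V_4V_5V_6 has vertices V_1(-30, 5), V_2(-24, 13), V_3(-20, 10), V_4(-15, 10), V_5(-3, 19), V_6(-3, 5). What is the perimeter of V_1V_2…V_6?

76

|V_1V_2| = √((6)² + (8)²) = √100 = 10
|V_2V_3| = √((4)² + (-3)²) = √25 = 5
|V_3V_4| = √((5)² + (0)²) = √25 = 5
|V_4V_5| = √((12)² + (9)²) = √225 = 15
|V_5V_6| = √((0)² + (-14)²) = √196 = 14
|V_6V_1| = √((-27)² + (0)²) = √729 = 27
Perimeter = 10 + 5 + 5 + 15 + 14 + 27 = 76.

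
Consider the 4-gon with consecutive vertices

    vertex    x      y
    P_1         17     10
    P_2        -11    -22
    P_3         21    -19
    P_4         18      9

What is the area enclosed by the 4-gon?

482.5

Apply Gauss's area formula: 2A = Σ (x_i·y_{i+1} − x_{i+1}·y_i), indices taken mod 4.
P_1→P_2: (17)(-22) − (-11)(10) = -264
P_2→P_3: (-11)(-19) − (21)(-22) = 671
P_3→P_4: (21)(9) − (18)(-19) = 531
P_4→P_1: (18)(10) − (17)(9) = 27
Σ = 965
Area = |Σ|/2 = 482.5.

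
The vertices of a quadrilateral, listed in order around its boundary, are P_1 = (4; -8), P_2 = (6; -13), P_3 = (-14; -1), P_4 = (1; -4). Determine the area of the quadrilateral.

63.5

Cross-terms: -4, -188, 57, 8  ⇒  Σ = -127
Area = |Σ|/2 = 63.5.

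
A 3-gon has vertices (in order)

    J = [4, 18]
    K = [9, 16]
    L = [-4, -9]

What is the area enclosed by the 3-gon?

75.5

Apply the surveyor's formula: 2A = Σ (x_i·y_{i+1} − x_{i+1}·y_i), indices taken mod 3.
Σ = (-98) + (-17) + (-36) = -151
Area = |Σ|/2 = 75.5.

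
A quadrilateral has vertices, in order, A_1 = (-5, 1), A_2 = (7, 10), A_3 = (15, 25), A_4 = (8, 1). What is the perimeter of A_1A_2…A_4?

70

|A_1A_2| = √((12)² + (9)²) = √225 = 15
|A_2A_3| = √((8)² + (15)²) = √289 = 17
|A_3A_4| = √((-7)² + (-24)²) = √625 = 25
|A_4A_1| = √((-13)² + (0)²) = √169 = 13
Perimeter = 15 + 17 + 25 + 13 = 70.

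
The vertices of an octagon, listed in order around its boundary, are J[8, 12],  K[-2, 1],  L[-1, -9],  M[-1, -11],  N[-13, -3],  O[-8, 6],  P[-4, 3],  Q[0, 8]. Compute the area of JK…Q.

142.5

Σ = (32) + (19) + (2) + (-140) + (-102) + (0) + (-32) + (-64) = -285
Area = |Σ|/2 = 142.5.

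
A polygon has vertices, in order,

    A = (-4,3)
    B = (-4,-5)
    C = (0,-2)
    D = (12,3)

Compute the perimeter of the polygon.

|AB| = √((0)² + (-8)²) = √64 = 8
|BC| = √((4)² + (3)²) = √25 = 5
|CD| = √((12)² + (5)²) = √169 = 13
|DA| = √((-16)² + (0)²) = √256 = 16
Perimeter = 8 + 5 + 13 + 16 = 42.

42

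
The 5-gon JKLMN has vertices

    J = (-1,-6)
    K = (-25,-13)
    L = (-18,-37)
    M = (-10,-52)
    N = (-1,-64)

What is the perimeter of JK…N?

|JK| = √((-24)² + (-7)²) = √625 = 25
|KL| = √((7)² + (-24)²) = √625 = 25
|LM| = √((8)² + (-15)²) = √289 = 17
|MN| = √((9)² + (-12)²) = √225 = 15
|NJ| = √((0)² + (58)²) = √3364 = 58
Perimeter = 25 + 25 + 17 + 15 + 58 = 140.

140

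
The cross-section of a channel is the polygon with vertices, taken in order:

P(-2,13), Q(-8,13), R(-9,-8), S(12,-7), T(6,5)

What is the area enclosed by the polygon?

304

Apply the shoelace formula: 2A = Σ (x_i·y_{i+1} − x_{i+1}·y_i), indices taken mod 5.
Σ = (78) + (181) + (159) + (102) + (88) = 608
Area = |Σ|/2 = 304.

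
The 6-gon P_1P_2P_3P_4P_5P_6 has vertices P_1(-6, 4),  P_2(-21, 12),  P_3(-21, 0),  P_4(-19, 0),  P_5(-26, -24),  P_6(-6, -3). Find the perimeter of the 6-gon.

92

|P_1P_2| = √((-15)² + (8)²) = √289 = 17
|P_2P_3| = √((0)² + (-12)²) = √144 = 12
|P_3P_4| = √((2)² + (0)²) = √4 = 2
|P_4P_5| = √((-7)² + (-24)²) = √625 = 25
|P_5P_6| = √((20)² + (21)²) = √841 = 29
|P_6P_1| = √((0)² + (7)²) = √49 = 7
Perimeter = 17 + 12 + 2 + 25 + 29 + 7 = 92.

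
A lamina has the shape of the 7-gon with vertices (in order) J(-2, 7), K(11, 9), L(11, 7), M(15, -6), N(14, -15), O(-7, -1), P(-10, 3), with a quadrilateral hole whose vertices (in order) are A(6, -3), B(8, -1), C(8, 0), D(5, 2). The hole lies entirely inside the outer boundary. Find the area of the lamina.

Outer boundary:
Apply the surveyor's formula: 2A = Σ (x_i·y_{i+1} − x_{i+1}·y_i), indices taken mod 7.
J→K: (-2)(9) − (11)(7) = -95
K→L: (11)(7) − (11)(9) = -22
L→M: (11)(-6) − (15)(7) = -171
M→N: (15)(-15) − (14)(-6) = -141
N→O: (14)(-1) − (-7)(-15) = -119
O→P: (-7)(3) − (-10)(-1) = -31
P→J: (-10)(7) − (-2)(3) = -64
Σ = -643
Area = |Σ|/2 = 321.5.
Hole:
Σ = (18) + (8) + (16) + (-27) = 15
Area = |Σ|/2 = 7.5.
Net area = 321.5 − 7.5 = 314.

314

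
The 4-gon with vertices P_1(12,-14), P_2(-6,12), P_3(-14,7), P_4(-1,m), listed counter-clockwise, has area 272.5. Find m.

Write out the shoelace sum; only the two edges meeting at P_4 involve m:
2·Area = [((-14)·m − (-1)·7) + ((-1)·(-14) − 12·m)] + 186
       = -26·m + 207 = 545
⇒ m = -13.

-13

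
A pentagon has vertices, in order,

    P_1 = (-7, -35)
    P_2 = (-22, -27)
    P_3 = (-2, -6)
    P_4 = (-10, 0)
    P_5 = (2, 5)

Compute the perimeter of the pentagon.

|P_1P_2| = √((-15)² + (8)²) = √289 = 17
|P_2P_3| = √((20)² + (21)²) = √841 = 29
|P_3P_4| = √((-8)² + (6)²) = √100 = 10
|P_4P_5| = √((12)² + (5)²) = √169 = 13
|P_5P_1| = √((-9)² + (-40)²) = √1681 = 41
Perimeter = 17 + 29 + 10 + 13 + 41 = 110.

110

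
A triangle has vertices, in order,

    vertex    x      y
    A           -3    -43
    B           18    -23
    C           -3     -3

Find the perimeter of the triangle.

98

|AB| = √((21)² + (20)²) = √841 = 29
|BC| = √((-21)² + (20)²) = √841 = 29
|CA| = √((0)² + (-40)²) = √1600 = 40
Perimeter = 29 + 29 + 40 = 98.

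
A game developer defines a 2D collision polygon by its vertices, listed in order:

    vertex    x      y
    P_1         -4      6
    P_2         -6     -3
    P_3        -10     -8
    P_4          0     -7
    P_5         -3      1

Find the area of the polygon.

Apply Gauss's area formula: 2A = Σ (x_i·y_{i+1} − x_{i+1}·y_i), indices taken mod 5.
Cross-terms: 48, 18, 70, -21, -14  ⇒  Σ = 101
Area = |Σ|/2 = 50.5.

50.5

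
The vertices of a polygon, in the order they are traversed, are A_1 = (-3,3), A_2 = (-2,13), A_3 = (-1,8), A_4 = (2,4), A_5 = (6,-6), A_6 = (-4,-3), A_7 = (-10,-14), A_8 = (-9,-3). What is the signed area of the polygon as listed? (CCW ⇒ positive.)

A_1→A_2: (-3)(13) − (-2)(3) = -33
A_2→A_3: (-2)(8) − (-1)(13) = -3
A_3→A_4: (-1)(4) − (2)(8) = -20
A_4→A_5: (2)(-6) − (6)(4) = -36
A_5→A_6: (6)(-3) − (-4)(-6) = -42
A_6→A_7: (-4)(-14) − (-10)(-3) = 26
A_7→A_8: (-10)(-3) − (-9)(-14) = -96
A_8→A_1: (-9)(3) − (-3)(-3) = -36
Σ = -240
Signed area = Σ/2 = -120 (negative ⇒ clockwise traversal).

-120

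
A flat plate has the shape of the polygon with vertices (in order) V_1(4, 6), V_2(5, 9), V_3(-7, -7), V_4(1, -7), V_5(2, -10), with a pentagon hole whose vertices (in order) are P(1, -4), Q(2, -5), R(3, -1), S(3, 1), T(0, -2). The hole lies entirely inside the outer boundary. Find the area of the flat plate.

64

Outer boundary:
Σ = (6) + (28) + (56) + (4) + (52) = 146
Area = |Σ|/2 = 73.
Hole:
Cross-terms: 3, 13, 6, -6, 2  ⇒  Σ = 18
Area = |Σ|/2 = 9.
Net area = 73 − 9 = 64.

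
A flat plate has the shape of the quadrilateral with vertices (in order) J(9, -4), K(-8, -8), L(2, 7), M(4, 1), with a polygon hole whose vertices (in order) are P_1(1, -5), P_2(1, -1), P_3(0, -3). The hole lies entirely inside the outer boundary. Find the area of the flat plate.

95.5

Outer boundary:
Apply the surveyor's formula: 2A = Σ (x_i·y_{i+1} − x_{i+1}·y_i), indices taken mod 4.
Σ = (-104) + (-40) + (-26) + (-25) = -195
Area = |Σ|/2 = 97.5.
Hole:
Cross-terms: 4, -3, 3  ⇒  Σ = 4
Area = |Σ|/2 = 2.
Net area = 97.5 − 2 = 95.5.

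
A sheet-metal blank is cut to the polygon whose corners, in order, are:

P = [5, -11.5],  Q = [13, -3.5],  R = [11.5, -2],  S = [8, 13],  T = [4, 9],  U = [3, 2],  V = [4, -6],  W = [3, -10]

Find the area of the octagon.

140.125

Σ = (132) + (14.25) + (165.5) + (20) + (-19) + (-26) + (-22) + (15.5) = 280.25
Area = |Σ|/2 = 140.125.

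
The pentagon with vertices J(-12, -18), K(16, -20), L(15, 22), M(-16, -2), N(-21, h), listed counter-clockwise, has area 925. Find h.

Write out the shoelace sum; only the two edges meeting at N involve h:
2·Area = [((-16)·h − (-21)·(-2)) + ((-21)·(-18) − (-12)·h)] + 1502
       = -4·h + 1838 = 1850
⇒ h = -3.

-3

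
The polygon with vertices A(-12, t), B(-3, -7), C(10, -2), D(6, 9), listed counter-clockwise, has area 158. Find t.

-6

Write out the shoelace sum; only the two edges meeting at A involve t:
2·Area = [(6·t − (-12)·9) + ((-12)·(-7) − (-3)·t)] + 178
       = 9·t + 370 = 316
⇒ t = -6.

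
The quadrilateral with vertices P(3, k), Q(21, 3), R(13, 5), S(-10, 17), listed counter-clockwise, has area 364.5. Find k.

-14

Write out the shoelace sum; only the two edges meeting at P involve k:
2·Area = [((-10)·k − 3·17) + (3·3 − 21·k)] + 337
       = -31·k + 295 = 729
⇒ k = -14.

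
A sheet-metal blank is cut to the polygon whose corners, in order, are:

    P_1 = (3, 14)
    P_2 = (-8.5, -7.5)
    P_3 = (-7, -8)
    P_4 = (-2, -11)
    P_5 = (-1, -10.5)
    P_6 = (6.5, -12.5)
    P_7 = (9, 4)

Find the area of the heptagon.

258.125

Apply the shoelace (surveyor's) formula: 2A = Σ (x_i·y_{i+1} − x_{i+1}·y_i), indices taken mod 7.
Σ = (96.5) + (15.5) + (61) + (10) + (80.75) + (138.5) + (114) = 516.25
Area = |Σ|/2 = 258.125.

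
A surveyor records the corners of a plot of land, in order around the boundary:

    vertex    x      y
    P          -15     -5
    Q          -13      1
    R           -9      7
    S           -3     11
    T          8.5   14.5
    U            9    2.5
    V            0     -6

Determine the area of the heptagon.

Apply the surveyor's formula: 2A = Σ (x_i·y_{i+1} − x_{i+1}·y_i), indices taken mod 7.
P→Q: (-15)(1) − (-13)(-5) = -80
Q→R: (-13)(7) − (-9)(1) = -82
R→S: (-9)(11) − (-3)(7) = -78
S→T: (-3)(14.5) − (8.5)(11) = -137
T→U: (8.5)(2.5) − (9)(14.5) = -109.25
U→V: (9)(-6) − (0)(2.5) = -54
V→P: (0)(-5) − (-15)(-6) = -90
Σ = -630.25
Area = |Σ|/2 = 315.125.

315.125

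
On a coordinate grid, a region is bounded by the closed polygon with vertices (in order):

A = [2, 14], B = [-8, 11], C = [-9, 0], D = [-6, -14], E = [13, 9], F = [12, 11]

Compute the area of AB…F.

A→B: (2)(11) − (-8)(14) = 134
B→C: (-8)(0) − (-9)(11) = 99
C→D: (-9)(-14) − (-6)(0) = 126
D→E: (-6)(9) − (13)(-14) = 128
E→F: (13)(11) − (12)(9) = 35
F→A: (12)(14) − (2)(11) = 146
Σ = 668
Area = |Σ|/2 = 334.

334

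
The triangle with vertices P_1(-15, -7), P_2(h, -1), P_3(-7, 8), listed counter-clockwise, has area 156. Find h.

Write out the shoelace sum; only the two edges meeting at P_2 involve h:
2·Area = [((-15)·(-1) − h·(-7)) + (h·8 − (-7)·(-1))] + 169
       = 15·h + 177 = 312
⇒ h = 9.

9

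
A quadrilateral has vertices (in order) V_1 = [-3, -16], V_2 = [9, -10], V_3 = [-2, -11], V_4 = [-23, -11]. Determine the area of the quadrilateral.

79.5

Apply the shoelace formula: 2A = Σ (x_i·y_{i+1} − x_{i+1}·y_i), indices taken mod 4.
Cross-terms: 174, -119, -231, 335  ⇒  Σ = 159
Area = |Σ|/2 = 79.5.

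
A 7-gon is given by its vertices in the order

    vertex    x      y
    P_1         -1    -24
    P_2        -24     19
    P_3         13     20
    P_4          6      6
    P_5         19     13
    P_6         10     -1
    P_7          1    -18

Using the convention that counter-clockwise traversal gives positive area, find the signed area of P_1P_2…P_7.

Apply the shoelace formula: 2A = Σ (x_i·y_{i+1} − x_{i+1}·y_i), indices taken mod 7.
Σ = (-595) + (-727) + (-42) + (-36) + (-149) + (-179) + (-42) = -1770
Signed area = Σ/2 = -885 (negative ⇒ clockwise traversal).

-885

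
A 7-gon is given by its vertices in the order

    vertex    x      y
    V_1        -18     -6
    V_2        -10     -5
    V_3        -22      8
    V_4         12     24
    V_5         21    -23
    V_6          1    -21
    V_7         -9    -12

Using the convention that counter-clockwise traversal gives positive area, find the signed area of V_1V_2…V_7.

-1172.5

Apply the shoelace (surveyor's) formula: 2A = Σ (x_i·y_{i+1} − x_{i+1}·y_i), indices taken mod 7.
Σ = (30) + (-190) + (-624) + (-780) + (-418) + (-201) + (-162) = -2345
Signed area = Σ/2 = -1172.5 (negative ⇒ clockwise traversal).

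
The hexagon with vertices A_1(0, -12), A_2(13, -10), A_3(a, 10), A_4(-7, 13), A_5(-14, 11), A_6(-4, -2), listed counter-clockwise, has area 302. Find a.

1

The doubled signed area Σ (x_i y_{i+1} − x_{i+1} y_i) is linear in a.
With a=0 it equals 581; the coefficient of a is 23 (from the two edges through A_3).
So 23·a + 581 = 2·302 = 604 ⇒ a = 1.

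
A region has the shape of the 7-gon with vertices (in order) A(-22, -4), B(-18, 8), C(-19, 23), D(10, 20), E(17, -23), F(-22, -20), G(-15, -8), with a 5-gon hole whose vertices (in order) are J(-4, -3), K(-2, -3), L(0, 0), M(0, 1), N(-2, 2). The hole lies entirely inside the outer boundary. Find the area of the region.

1377

Outer boundary:
Apply the surveyor's formula: 2A = Σ (x_i·y_{i+1} − x_{i+1}·y_i), indices taken mod 7.
Σ = (-248) + (-262) + (-610) + (-570) + (-846) + (-124) + (-116) = -2776
Area = |Σ|/2 = 1388.
Hole:
J→K: (-4)(-3) − (-2)(-3) = 6
K→L: (-2)(0) − (0)(-3) = 0
L→M: (0)(1) − (0)(0) = 0
M→N: (0)(2) − (-2)(1) = 2
N→J: (-2)(-3) − (-4)(2) = 14
Σ = 22
Area = |Σ|/2 = 11.
Net area = 1388 − 11 = 1377.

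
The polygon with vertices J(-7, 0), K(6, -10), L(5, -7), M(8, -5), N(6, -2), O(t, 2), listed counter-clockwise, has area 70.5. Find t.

The doubled signed area Σ (x_i y_{i+1} − x_{i+1} y_i) is linear in t.
With t=0 it equals 149; the coefficient of t is 2 (from the two edges through O).
So 2·t + 149 = 2·70.5 = 141 ⇒ t = -4.

-4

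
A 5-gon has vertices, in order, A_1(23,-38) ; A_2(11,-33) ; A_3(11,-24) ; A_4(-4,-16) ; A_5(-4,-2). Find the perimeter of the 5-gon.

|A_1A_2| = √((-12)² + (5)²) = √169 = 13
|A_2A_3| = √((0)² + (9)²) = √81 = 9
|A_3A_4| = √((-15)² + (8)²) = √289 = 17
|A_4A_5| = √((0)² + (14)²) = √196 = 14
|A_5A_1| = √((27)² + (-36)²) = √2025 = 45
Perimeter = 13 + 9 + 17 + 14 + 45 = 98.

98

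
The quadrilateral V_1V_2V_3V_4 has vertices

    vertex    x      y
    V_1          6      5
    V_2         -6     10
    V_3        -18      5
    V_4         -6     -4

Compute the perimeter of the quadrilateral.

56

|V_1V_2| = √((-12)² + (5)²) = √169 = 13
|V_2V_3| = √((-12)² + (-5)²) = √169 = 13
|V_3V_4| = √((12)² + (-9)²) = √225 = 15
|V_4V_1| = √((12)² + (9)²) = √225 = 15
Perimeter = 13 + 13 + 15 + 15 = 56.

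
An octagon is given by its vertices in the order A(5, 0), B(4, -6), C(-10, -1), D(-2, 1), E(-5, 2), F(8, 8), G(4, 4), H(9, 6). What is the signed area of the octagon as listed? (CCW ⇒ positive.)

Cross-terms: -30, -64, -12, 1, -56, 0, -12, -30  ⇒  Σ = -203
Signed area = Σ/2 = -101.5 (negative ⇒ clockwise traversal).

-101.5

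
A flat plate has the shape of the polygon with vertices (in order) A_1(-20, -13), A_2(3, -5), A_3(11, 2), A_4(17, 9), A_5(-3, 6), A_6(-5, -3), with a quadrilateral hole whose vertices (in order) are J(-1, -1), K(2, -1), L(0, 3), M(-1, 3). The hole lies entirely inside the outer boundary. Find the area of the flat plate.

211

Outer boundary:
Apply the surveyor's formula: 2A = Σ (x_i·y_{i+1} − x_{i+1}·y_i), indices taken mod 6.
Σ = (139) + (61) + (65) + (129) + (39) + (5) = 438
Area = |Σ|/2 = 219.
Hole:
Apply the shoelace formula: 2A = Σ (x_i·y_{i+1} − x_{i+1}·y_i), indices taken mod 4.
Σ = (3) + (6) + (3) + (4) = 16
Area = |Σ|/2 = 8.
Net area = 219 − 8 = 211.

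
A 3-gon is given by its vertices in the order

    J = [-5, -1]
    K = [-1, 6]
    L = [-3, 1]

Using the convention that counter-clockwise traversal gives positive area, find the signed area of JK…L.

J→K: (-5)(6) − (-1)(-1) = -31
K→L: (-1)(1) − (-3)(6) = 17
L→J: (-3)(-1) − (-5)(1) = 8
Σ = -6
Signed area = Σ/2 = -3 (negative ⇒ clockwise traversal).

-3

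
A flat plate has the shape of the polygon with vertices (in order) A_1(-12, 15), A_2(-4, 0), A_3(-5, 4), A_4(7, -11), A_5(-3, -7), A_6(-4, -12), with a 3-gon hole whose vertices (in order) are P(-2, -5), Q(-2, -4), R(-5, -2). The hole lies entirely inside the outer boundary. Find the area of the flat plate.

Outer boundary:
Apply the shoelace (surveyor's) formula: 2A = Σ (x_i·y_{i+1} − x_{i+1}·y_i), indices taken mod 6.
Cross-terms: 60, -16, 27, -82, 8, -204  ⇒  Σ = -207
Area = |Σ|/2 = 103.5.
Hole:
Apply the shoelace (surveyor's) formula: 2A = Σ (x_i·y_{i+1} − x_{i+1}·y_i), indices taken mod 3.
Σ = (-2) + (-16) + (21) = 3
Area = |Σ|/2 = 1.5.
Net area = 103.5 − 1.5 = 102.

102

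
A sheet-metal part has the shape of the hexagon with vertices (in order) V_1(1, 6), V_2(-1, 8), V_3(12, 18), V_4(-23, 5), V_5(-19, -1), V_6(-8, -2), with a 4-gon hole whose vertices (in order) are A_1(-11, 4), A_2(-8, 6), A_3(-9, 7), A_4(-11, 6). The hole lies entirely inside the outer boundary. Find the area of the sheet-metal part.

233.5

Outer boundary:
Apply the surveyor's formula: 2A = Σ (x_i·y_{i+1} − x_{i+1}·y_i), indices taken mod 6.
V_1→V_2: (1)(8) − (-1)(6) = 14
V_2→V_3: (-1)(18) − (12)(8) = -114
V_3→V_4: (12)(5) − (-23)(18) = 474
V_4→V_5: (-23)(-1) − (-19)(5) = 118
V_5→V_6: (-19)(-2) − (-8)(-1) = 30
V_6→V_1: (-8)(6) − (1)(-2) = -46
Σ = 476
Area = |Σ|/2 = 238.
Hole:
Σ = (-34) + (-2) + (23) + (22) = 9
Area = |Σ|/2 = 4.5.
Net area = 238 − 4.5 = 233.5.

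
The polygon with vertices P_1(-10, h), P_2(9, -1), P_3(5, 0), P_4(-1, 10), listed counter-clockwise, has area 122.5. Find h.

-8

Write out the shoelace sum; only the two edges meeting at P_1 involve h:
2·Area = [((-1)·h − (-10)·10) + ((-10)·(-1) − 9·h)] + 55
       = -10·h + 165 = 245
⇒ h = -8.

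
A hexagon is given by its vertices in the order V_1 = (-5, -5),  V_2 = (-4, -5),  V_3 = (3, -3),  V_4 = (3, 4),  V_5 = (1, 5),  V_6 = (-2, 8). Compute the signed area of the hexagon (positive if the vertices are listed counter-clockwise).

66

V_1→V_2: (-5)(-5) − (-4)(-5) = 5
V_2→V_3: (-4)(-3) − (3)(-5) = 27
V_3→V_4: (3)(4) − (3)(-3) = 21
V_4→V_5: (3)(5) − (1)(4) = 11
V_5→V_6: (1)(8) − (-2)(5) = 18
V_6→V_1: (-2)(-5) − (-5)(8) = 50
Σ = 132
Signed area = Σ/2 = 66 (positive ⇒ counter-clockwise traversal).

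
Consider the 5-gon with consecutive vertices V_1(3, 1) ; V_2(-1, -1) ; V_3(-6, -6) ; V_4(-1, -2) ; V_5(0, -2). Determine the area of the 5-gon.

Apply Gauss's area formula: 2A = Σ (x_i·y_{i+1} − x_{i+1}·y_i), indices taken mod 5.
Σ = (-2) + (0) + (6) + (2) + (6) = 12
Area = |Σ|/2 = 6.

6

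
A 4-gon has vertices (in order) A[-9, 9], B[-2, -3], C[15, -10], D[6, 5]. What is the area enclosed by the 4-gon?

A→B: (-9)(-3) − (-2)(9) = 45
B→C: (-2)(-10) − (15)(-3) = 65
C→D: (15)(5) − (6)(-10) = 135
D→A: (6)(9) − (-9)(5) = 99
Σ = 344
Area = |Σ|/2 = 172.

172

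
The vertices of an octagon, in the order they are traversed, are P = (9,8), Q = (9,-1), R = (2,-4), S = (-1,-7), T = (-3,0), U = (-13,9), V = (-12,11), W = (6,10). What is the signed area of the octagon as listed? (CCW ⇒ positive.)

-222

Σ = (-81) + (-34) + (-18) + (-21) + (-27) + (-35) + (-186) + (-42) = -444
Signed area = Σ/2 = -222 (negative ⇒ clockwise traversal).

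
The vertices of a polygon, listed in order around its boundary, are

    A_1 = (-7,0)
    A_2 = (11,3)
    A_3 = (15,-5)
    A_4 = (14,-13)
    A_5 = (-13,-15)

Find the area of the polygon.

365

Apply the shoelace (surveyor's) formula: 2A = Σ (x_i·y_{i+1} − x_{i+1}·y_i), indices taken mod 5.
Cross-terms: -21, -100, -125, -379, -105  ⇒  Σ = -730
Area = |Σ|/2 = 365.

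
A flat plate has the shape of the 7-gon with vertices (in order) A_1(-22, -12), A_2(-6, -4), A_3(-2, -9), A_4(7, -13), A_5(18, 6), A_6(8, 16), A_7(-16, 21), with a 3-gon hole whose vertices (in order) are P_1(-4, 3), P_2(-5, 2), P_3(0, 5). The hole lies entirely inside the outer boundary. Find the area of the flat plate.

871.5

Outer boundary:
Σ = (16) + (46) + (89) + (276) + (240) + (424) + (654) = 1745
Area = |Σ|/2 = 872.5.
Hole:
Cross-terms: 7, -25, 20  ⇒  Σ = 2
Area = |Σ|/2 = 1.
Net area = 872.5 − 1 = 871.5.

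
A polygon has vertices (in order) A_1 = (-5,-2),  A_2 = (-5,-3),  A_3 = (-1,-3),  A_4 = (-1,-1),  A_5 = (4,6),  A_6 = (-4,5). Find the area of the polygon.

Apply the surveyor's formula: 2A = Σ (x_i·y_{i+1} − x_{i+1}·y_i), indices taken mod 6.
Σ = (5) + (12) + (-2) + (-2) + (44) + (33) = 90
Area = |Σ|/2 = 45.

45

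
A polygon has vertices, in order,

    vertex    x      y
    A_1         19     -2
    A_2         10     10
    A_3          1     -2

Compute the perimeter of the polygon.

|A_1A_2| = √((-9)² + (12)²) = √225 = 15
|A_2A_3| = √((-9)² + (-12)²) = √225 = 15
|A_3A_1| = √((18)² + (0)²) = √324 = 18
Perimeter = 15 + 15 + 18 = 48.

48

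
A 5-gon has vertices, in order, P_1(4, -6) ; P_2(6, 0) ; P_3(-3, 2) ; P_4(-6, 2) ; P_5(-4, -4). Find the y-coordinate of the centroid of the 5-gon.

-316/189

Apply the shoelace (surveyor's) formula. First the cross-terms c_i = x_i·y_{i+1} − x_{i+1}·y_i:
  36, 12, 6, 32, 40  ⇒  2A = 126, A = 63.
Then Σ (y_i + y_{i+1})·c_i = -632, so ȳ = -632 / (6·63) = -316/189.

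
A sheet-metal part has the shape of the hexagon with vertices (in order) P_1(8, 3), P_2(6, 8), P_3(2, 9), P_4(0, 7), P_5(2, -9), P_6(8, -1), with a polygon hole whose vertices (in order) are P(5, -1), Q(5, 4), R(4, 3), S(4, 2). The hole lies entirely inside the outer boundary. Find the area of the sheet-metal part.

Outer boundary:
Apply Gauss's area formula: 2A = Σ (x_i·y_{i+1} − x_{i+1}·y_i), indices taken mod 6.
P_1→P_2: (8)(8) − (6)(3) = 46
P_2→P_3: (6)(9) − (2)(8) = 38
P_3→P_4: (2)(7) − (0)(9) = 14
P_4→P_5: (0)(-9) − (2)(7) = -14
P_5→P_6: (2)(-1) − (8)(-9) = 70
P_6→P_1: (8)(3) − (8)(-1) = 32
Σ = 186
Area = |Σ|/2 = 93.
Hole:
P→Q: (5)(4) − (5)(-1) = 25
Q→R: (5)(3) − (4)(4) = -1
R→S: (4)(2) − (4)(3) = -4
S→P: (4)(-1) − (5)(2) = -14
Σ = 6
Area = |Σ|/2 = 3.
Net area = 93 − 3 = 90.

90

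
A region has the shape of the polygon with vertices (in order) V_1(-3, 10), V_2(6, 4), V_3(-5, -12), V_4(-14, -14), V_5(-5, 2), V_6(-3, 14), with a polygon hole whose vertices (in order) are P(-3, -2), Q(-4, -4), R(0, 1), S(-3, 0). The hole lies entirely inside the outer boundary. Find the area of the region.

181.5

Outer boundary:
Apply the surveyor's formula: 2A = Σ (x_i·y_{i+1} − x_{i+1}·y_i), indices taken mod 6.
Σ = (-72) + (-52) + (-98) + (-98) + (-64) + (12) = -372
Area = |Σ|/2 = 186.
Hole:
Σ = (4) + (-4) + (3) + (6) = 9
Area = |Σ|/2 = 4.5.
Net area = 186 − 4.5 = 181.5.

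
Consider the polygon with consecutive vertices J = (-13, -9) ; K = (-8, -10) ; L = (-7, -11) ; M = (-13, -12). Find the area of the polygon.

11

Apply the shoelace formula: 2A = Σ (x_i·y_{i+1} − x_{i+1}·y_i), indices taken mod 4.
Cross-terms: 58, 18, -59, -39  ⇒  Σ = -22
Area = |Σ|/2 = 11.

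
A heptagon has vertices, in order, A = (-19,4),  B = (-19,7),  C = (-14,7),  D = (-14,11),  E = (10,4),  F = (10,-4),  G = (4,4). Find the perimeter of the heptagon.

78

|AB| = √((0)² + (3)²) = √9 = 3
|BC| = √((5)² + (0)²) = √25 = 5
|CD| = √((0)² + (4)²) = √16 = 4
|DE| = √((24)² + (-7)²) = √625 = 25
|EF| = √((0)² + (-8)²) = √64 = 8
|FG| = √((-6)² + (8)²) = √100 = 10
|GA| = √((-23)² + (0)²) = √529 = 23
Perimeter = 3 + 5 + 4 + 25 + 8 + 10 + 23 = 78.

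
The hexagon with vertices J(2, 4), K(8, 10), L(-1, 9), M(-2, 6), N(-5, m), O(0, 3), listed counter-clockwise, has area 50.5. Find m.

Write out the shoelace sum; only the two edges meeting at N involve m:
2·Area = [((-2)·m − (-5)·6) + ((-5)·3 − 0·m)] + 76
       = -2·m + 91 = 101
⇒ m = -5.

-5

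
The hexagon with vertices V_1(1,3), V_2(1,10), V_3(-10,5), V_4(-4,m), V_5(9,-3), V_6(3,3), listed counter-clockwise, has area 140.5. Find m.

-5

Write out the shoelace sum; only the two edges meeting at V_4 involve m:
2·Area = [((-10)·m − (-4)·5) + ((-4)·(-3) − 9·m)] + 154
       = -19·m + 186 = 281
⇒ m = -5.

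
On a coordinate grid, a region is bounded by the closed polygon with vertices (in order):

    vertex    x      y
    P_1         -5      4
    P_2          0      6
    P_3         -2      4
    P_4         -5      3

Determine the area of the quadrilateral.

Apply the shoelace (surveyor's) formula: 2A = Σ (x_i·y_{i+1} − x_{i+1}·y_i), indices taken mod 4.
P_1→P_2: (-5)(6) − (0)(4) = -30
P_2→P_3: (0)(4) − (-2)(6) = 12
P_3→P_4: (-2)(3) − (-5)(4) = 14
P_4→P_1: (-5)(4) − (-5)(3) = -5
Σ = -9
Area = |Σ|/2 = 4.5.

4.5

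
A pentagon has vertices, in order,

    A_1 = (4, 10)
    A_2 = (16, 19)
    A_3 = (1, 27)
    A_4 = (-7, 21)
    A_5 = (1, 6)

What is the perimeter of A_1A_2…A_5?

|A_1A_2| = √((12)² + (9)²) = √225 = 15
|A_2A_3| = √((-15)² + (8)²) = √289 = 17
|A_3A_4| = √((-8)² + (-6)²) = √100 = 10
|A_4A_5| = √((8)² + (-15)²) = √289 = 17
|A_5A_1| = √((3)² + (4)²) = √25 = 5
Perimeter = 15 + 17 + 10 + 17 + 5 = 64.

64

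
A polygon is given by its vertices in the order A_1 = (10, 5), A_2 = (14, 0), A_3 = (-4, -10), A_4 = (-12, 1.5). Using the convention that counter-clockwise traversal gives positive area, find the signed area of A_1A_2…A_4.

-205.5

A_1→A_2: (10)(0) − (14)(5) = -70
A_2→A_3: (14)(-10) − (-4)(0) = -140
A_3→A_4: (-4)(1.5) − (-12)(-10) = -126
A_4→A_1: (-12)(5) − (10)(1.5) = -75
Σ = -411
Signed area = Σ/2 = -205.5 (negative ⇒ clockwise traversal).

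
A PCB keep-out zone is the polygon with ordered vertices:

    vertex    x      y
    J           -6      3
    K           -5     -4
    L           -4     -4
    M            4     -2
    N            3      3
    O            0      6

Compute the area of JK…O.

Apply Gauss's area formula: 2A = Σ (x_i·y_{i+1} − x_{i+1}·y_i), indices taken mod 6.
Σ = (39) + (4) + (24) + (18) + (18) + (36) = 139
Area = |Σ|/2 = 69.5.

69.5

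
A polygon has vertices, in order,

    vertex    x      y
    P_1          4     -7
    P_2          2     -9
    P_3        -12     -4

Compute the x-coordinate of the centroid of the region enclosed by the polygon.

Apply the shoelace formula. First the cross-terms c_i = x_i·y_{i+1} − x_{i+1}·y_i:
  -22, -116, 100  ⇒  2A = -38, A = -19.
Then Σ (x_i + x_{i+1})·c_i = 228, so x̄ = 228 / (6·(-19)) = -2.

-2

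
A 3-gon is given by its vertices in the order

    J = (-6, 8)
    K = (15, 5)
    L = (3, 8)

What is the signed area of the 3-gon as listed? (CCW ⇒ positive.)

13.5

Apply the shoelace formula: 2A = Σ (x_i·y_{i+1} − x_{i+1}·y_i), indices taken mod 3.
Σ = (-150) + (105) + (72) = 27
Signed area = Σ/2 = 13.5 (positive ⇒ counter-clockwise traversal).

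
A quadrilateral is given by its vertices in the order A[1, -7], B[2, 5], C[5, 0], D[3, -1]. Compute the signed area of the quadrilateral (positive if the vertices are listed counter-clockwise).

Apply the shoelace formula: 2A = Σ (x_i·y_{i+1} − x_{i+1}·y_i), indices taken mod 4.
Cross-terms: 19, -25, -5, -20  ⇒  Σ = -31
Signed area = Σ/2 = -15.5 (negative ⇒ clockwise traversal).

-15.5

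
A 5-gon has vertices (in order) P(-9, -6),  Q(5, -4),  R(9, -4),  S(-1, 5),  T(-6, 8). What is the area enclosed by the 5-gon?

126.5

P→Q: (-9)(-4) − (5)(-6) = 66
Q→R: (5)(-4) − (9)(-4) = 16
R→S: (9)(5) − (-1)(-4) = 41
S→T: (-1)(8) − (-6)(5) = 22
T→P: (-6)(-6) − (-9)(8) = 108
Σ = 253
Area = |Σ|/2 = 126.5.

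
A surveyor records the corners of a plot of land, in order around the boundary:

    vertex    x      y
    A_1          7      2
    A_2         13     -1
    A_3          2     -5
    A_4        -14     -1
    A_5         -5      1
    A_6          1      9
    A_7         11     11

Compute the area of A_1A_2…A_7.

188

Cross-terms: -33, -63, -72, -19, -46, -88, -55  ⇒  Σ = -376
Area = |Σ|/2 = 188.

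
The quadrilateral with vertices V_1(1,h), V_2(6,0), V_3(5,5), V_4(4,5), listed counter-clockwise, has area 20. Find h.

Write out the shoelace sum; only the two edges meeting at V_1 involve h:
2·Area = [(4·h − 1·5) + (1·0 − 6·h)] + 35
       = -2·h + 30 = 40
⇒ h = -5.

-5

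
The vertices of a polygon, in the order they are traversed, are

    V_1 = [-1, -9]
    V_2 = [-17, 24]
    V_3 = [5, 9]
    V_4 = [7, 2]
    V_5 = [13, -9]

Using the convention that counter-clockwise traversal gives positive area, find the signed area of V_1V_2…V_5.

-359

V_1→V_2: (-1)(24) − (-17)(-9) = -177
V_2→V_3: (-17)(9) − (5)(24) = -273
V_3→V_4: (5)(2) − (7)(9) = -53
V_4→V_5: (7)(-9) − (13)(2) = -89
V_5→V_1: (13)(-9) − (-1)(-9) = -126
Σ = -718
Signed area = Σ/2 = -359 (negative ⇒ clockwise traversal).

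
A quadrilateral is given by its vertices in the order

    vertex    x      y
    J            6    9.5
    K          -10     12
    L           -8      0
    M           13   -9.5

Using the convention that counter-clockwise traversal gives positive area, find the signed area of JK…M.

259.75

Apply the shoelace formula: 2A = Σ (x_i·y_{i+1} − x_{i+1}·y_i), indices taken mod 4.
J→K: (6)(12) − (-10)(9.5) = 167
K→L: (-10)(0) − (-8)(12) = 96
L→M: (-8)(-9.5) − (13)(0) = 76
M→J: (13)(9.5) − (6)(-9.5) = 180.5
Σ = 519.5
Signed area = Σ/2 = 259.75 (positive ⇒ counter-clockwise traversal).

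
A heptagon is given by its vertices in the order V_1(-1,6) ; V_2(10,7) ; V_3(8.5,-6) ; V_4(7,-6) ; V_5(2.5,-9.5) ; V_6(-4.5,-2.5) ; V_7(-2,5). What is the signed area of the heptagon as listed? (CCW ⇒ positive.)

Apply the shoelace formula: 2A = Σ (x_i·y_{i+1} − x_{i+1}·y_i), indices taken mod 7.
Cross-terms: -67, -119.5, -9, -51.5, -49, -27.5, -7  ⇒  Σ = -330.5
Signed area = Σ/2 = -165.25 (negative ⇒ clockwise traversal).

-165.25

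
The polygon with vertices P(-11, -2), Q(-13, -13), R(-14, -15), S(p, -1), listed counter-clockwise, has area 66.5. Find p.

0

The doubled signed area Σ (x_i y_{i+1} − x_{i+1} y_i) is linear in p.
With p=0 it equals 133; the coefficient of p is 13 (from the two edges through S).
So 13·p + 133 = 2·66.5 = 133 ⇒ p = 0.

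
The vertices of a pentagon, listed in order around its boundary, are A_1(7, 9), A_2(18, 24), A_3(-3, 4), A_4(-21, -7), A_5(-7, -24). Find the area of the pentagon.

407.5

Apply Gauss's area formula: 2A = Σ (x_i·y_{i+1} − x_{i+1}·y_i), indices taken mod 5.
A_1→A_2: (7)(24) − (18)(9) = 6
A_2→A_3: (18)(4) − (-3)(24) = 144
A_3→A_4: (-3)(-7) − (-21)(4) = 105
A_4→A_5: (-21)(-24) − (-7)(-7) = 455
A_5→A_1: (-7)(9) − (7)(-24) = 105
Σ = 815
Area = |Σ|/2 = 407.5.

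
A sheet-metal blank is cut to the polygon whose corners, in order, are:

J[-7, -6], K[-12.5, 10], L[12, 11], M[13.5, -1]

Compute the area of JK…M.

325.5

Cross-terms: -145, -257.5, -160.5, -88  ⇒  Σ = -651
Area = |Σ|/2 = 325.5.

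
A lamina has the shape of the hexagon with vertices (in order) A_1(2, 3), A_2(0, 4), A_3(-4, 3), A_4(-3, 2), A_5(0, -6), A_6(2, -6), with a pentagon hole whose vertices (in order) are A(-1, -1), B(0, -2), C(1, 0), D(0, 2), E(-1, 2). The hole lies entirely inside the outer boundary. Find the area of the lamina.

Outer boundary:
Apply the shoelace formula: 2A = Σ (x_i·y_{i+1} − x_{i+1}·y_i), indices taken mod 6.
A_1→A_2: (2)(4) − (0)(3) = 8
A_2→A_3: (0)(3) − (-4)(4) = 16
A_3→A_4: (-4)(2) − (-3)(3) = 1
A_4→A_5: (-3)(-6) − (0)(2) = 18
A_5→A_6: (0)(-6) − (2)(-6) = 12
A_6→A_1: (2)(3) − (2)(-6) = 18
Σ = 73
Area = |Σ|/2 = 36.5.
Hole:
Apply the shoelace (surveyor's) formula: 2A = Σ (x_i·y_{i+1} − x_{i+1}·y_i), indices taken mod 5.
Σ = (2) + (2) + (2) + (2) + (3) = 11
Area = |Σ|/2 = 5.5.
Net area = 36.5 − 5.5 = 31.

31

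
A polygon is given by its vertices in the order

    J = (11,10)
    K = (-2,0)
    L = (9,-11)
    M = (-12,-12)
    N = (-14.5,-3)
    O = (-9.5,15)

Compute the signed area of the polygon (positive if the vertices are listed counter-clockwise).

Cross-terms: 20, 22, -240, -138, -246, -260  ⇒  Σ = -842
Signed area = Σ/2 = -421 (negative ⇒ clockwise traversal).

-421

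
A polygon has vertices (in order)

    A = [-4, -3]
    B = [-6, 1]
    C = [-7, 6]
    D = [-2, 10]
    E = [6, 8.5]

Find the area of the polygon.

Apply the surveyor's formula: 2A = Σ (x_i·y_{i+1} − x_{i+1}·y_i), indices taken mod 5.
Σ = (-22) + (-29) + (-58) + (-77) + (16) = -170
Area = |Σ|/2 = 85.

85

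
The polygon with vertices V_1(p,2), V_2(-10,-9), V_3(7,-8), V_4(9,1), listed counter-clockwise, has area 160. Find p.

The doubled signed area Σ (x_i y_{i+1} − x_{i+1} y_i) is linear in p.
With p=0 it equals 260; the coefficient of p is -10 (from the two edges through V_1).
So -10·p + 260 = 2·160 = 320 ⇒ p = -6.

-6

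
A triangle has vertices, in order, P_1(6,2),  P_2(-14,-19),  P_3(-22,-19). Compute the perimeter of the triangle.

|P_1P_2| = √((-20)² + (-21)²) = √841 = 29
|P_2P_3| = √((-8)² + (0)²) = √64 = 8
|P_3P_1| = √((28)² + (21)²) = √1225 = 35
Perimeter = 29 + 8 + 35 = 72.

72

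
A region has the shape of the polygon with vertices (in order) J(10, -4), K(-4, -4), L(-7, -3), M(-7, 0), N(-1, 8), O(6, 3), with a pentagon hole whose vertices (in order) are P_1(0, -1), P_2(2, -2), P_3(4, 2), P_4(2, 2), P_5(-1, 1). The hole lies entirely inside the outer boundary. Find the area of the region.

Outer boundary:
Apply Gauss's area formula: 2A = Σ (x_i·y_{i+1} − x_{i+1}·y_i), indices taken mod 6.
Cross-terms: -56, -16, -21, -56, -51, -54  ⇒  Σ = -254
Area = |Σ|/2 = 127.
Hole:
Apply Gauss's area formula: 2A = Σ (x_i·y_{i+1} − x_{i+1}·y_i), indices taken mod 5.
Σ = (2) + (12) + (4) + (4) + (1) = 23
Area = |Σ|/2 = 11.5.
Net area = 127 − 11.5 = 115.5.

115.5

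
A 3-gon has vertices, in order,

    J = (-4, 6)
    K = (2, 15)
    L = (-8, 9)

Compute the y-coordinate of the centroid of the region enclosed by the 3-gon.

10

Apply the shoelace formula. First the cross-terms c_i = x_i·y_{i+1} − x_{i+1}·y_i:
  -72, 138, -12  ⇒  2A = 54, A = 27.
Then Σ (y_i + y_{i+1})·c_i = 1620, so ȳ = 1620 / (6·27) = 10.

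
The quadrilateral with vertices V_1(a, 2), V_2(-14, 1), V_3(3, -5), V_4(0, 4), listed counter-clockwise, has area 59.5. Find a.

Write out the shoelace sum; only the two edges meeting at V_1 involve a:
2·Area = [(0·2 − a·4) + (a·1 − (-14)·2)] + 79
       = -3·a + 107 = 119
⇒ a = -4.

-4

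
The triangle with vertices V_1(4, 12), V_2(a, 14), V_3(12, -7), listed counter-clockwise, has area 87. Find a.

Write out the shoelace sum; only the two edges meeting at V_2 involve a:
2·Area = [(4·14 − a·12) + (a·(-7) − 12·14)] + 172
       = -19·a + 60 = 174
⇒ a = -6.

-6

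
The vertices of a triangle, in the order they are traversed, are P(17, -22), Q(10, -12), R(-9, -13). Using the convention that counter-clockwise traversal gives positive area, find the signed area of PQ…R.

Apply the shoelace formula: 2A = Σ (x_i·y_{i+1} − x_{i+1}·y_i), indices taken mod 3.
Σ = (16) + (-238) + (419) = 197
Signed area = Σ/2 = 98.5 (positive ⇒ counter-clockwise traversal).

98.5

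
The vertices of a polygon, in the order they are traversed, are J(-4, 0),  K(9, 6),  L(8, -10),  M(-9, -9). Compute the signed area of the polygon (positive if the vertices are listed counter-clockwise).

Apply Gauss's area formula: 2A = Σ (x_i·y_{i+1} − x_{i+1}·y_i), indices taken mod 4.
Σ = (-24) + (-138) + (-162) + (-36) = -360
Signed area = Σ/2 = -180 (negative ⇒ clockwise traversal).

-180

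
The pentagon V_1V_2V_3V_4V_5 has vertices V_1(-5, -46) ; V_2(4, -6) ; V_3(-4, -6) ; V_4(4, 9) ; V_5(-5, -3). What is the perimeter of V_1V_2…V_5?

|V_1V_2| = √((9)² + (40)²) = √1681 = 41
|V_2V_3| = √((-8)² + (0)²) = √64 = 8
|V_3V_4| = √((8)² + (15)²) = √289 = 17
|V_4V_5| = √((-9)² + (-12)²) = √225 = 15
|V_5V_1| = √((0)² + (-43)²) = √1849 = 43
Perimeter = 41 + 8 + 17 + 15 + 43 = 124.

124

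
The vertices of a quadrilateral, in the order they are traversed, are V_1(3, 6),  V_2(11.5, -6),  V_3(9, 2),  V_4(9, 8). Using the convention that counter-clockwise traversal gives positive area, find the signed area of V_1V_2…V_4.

Cross-terms: -87, 77, 54, 30  ⇒  Σ = 74
Signed area = Σ/2 = 37 (positive ⇒ counter-clockwise traversal).

37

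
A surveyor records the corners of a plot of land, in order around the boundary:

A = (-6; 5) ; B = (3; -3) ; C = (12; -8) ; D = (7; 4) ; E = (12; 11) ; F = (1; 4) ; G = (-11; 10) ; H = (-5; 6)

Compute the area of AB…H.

117

Cross-terms: 3, 12, 104, 29, 37, 54, -16, 11  ⇒  Σ = 234
Area = |Σ|/2 = 117.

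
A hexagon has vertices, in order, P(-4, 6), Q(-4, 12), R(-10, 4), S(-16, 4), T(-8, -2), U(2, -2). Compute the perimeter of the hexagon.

52

|PQ| = √((0)² + (6)²) = √36 = 6
|QR| = √((-6)² + (-8)²) = √100 = 10
|RS| = √((-6)² + (0)²) = √36 = 6
|ST| = √((8)² + (-6)²) = √100 = 10
|TU| = √((10)² + (0)²) = √100 = 10
|UP| = √((-6)² + (8)²) = √100 = 10
Perimeter = 6 + 10 + 6 + 10 + 10 + 10 = 52.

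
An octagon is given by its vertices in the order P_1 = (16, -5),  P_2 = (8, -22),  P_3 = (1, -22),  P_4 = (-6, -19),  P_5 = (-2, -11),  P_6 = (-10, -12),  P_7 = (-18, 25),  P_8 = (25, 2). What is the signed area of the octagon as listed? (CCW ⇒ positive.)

Apply the shoelace (surveyor's) formula: 2A = Σ (x_i·y_{i+1} − x_{i+1}·y_i), indices taken mod 8.
Cross-terms: -312, -154, -151, 28, -86, -466, -661, -157  ⇒  Σ = -1959
Signed area = Σ/2 = -979.5 (negative ⇒ clockwise traversal).

-979.5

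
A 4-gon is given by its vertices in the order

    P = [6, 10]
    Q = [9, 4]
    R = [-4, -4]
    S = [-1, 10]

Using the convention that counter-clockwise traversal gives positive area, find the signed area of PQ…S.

-100

Apply the shoelace formula: 2A = Σ (x_i·y_{i+1} − x_{i+1}·y_i), indices taken mod 4.
Σ = (-66) + (-20) + (-44) + (-70) = -200
Signed area = Σ/2 = -100 (negative ⇒ clockwise traversal).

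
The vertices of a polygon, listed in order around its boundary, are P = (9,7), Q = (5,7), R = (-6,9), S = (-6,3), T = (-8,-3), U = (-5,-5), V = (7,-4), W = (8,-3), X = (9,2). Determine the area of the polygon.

186

Apply Gauss's area formula: 2A = Σ (x_i·y_{i+1} − x_{i+1}·y_i), indices taken mod 9.
Σ = (28) + (87) + (36) + (42) + (25) + (55) + (11) + (43) + (45) = 372
Area = |Σ|/2 = 186.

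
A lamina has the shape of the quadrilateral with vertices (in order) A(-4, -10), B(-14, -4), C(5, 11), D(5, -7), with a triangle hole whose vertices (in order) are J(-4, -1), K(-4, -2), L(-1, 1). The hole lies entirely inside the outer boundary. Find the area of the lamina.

Outer boundary:
Apply the shoelace (surveyor's) formula: 2A = Σ (x_i·y_{i+1} − x_{i+1}·y_i), indices taken mod 4.
Cross-terms: -124, -134, -90, -78  ⇒  Σ = -426
Area = |Σ|/2 = 213.
Hole:
J→K: (-4)(-2) − (-4)(-1) = 4
K→L: (-4)(1) − (-1)(-2) = -6
L→J: (-1)(-1) − (-4)(1) = 5
Σ = 3
Area = |Σ|/2 = 1.5.
Net area = 213 − 1.5 = 211.5.

211.5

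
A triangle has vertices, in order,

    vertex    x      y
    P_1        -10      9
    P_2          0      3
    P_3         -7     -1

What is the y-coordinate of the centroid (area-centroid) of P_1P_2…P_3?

11/3

Apply Gauss's area formula. First the cross-terms c_i = x_i·y_{i+1} − x_{i+1}·y_i:
  -30, 21, -73  ⇒  2A = -82, A = -41.
Then Σ (y_i + y_{i+1})·c_i = -902, so ȳ = -902 / (6·(-41)) = 11/3.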